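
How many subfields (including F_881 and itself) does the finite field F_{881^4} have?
F_{881^4} has 3 subfields

The subfields of F_{p^n} are exactly the fields F_{p^d} for d | n (each is the fixed field of the unique index-d subgroup of Gal(F_{p^n}/F_p) ≅ Z/nZ). The divisors of n = 4 are {1, 2, 4}, giving 3 subfields: F_{881^1}, F_{881^2}, F_{881^4}.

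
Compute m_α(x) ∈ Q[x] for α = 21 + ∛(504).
m_α(x) = x^3 - 63x^2 + 1323x - 9765

Set β = α - 21 = ∛(504), so β^3 = 504. Then (α - 21)^3 - 504 = 0, i.e. α is a root of g(x) = (x - 21)^3 - 504 = x^3 - 63x^2 + 1323x - 9765. Since g(x) = h(x - 21) where h(x) = x^3 - 504, and h is irreducible over Q (because 504 is not a perfect cube, so h has no rational root, and a monic cubic with no rational root is irreducible), g is also irreducible (irreducibility is preserved under the substitution x → x - 21). Hence m_α(x) = x^3 - 63x^2 + 1323x - 9765.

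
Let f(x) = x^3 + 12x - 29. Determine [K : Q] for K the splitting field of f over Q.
[K : Q] = 6

By the rational root test, any rational root of the monic integer polynomial f(x) = x^3 + 12x - 29 must be an integer dividing the constant term -29, i.e. one of ±{1, 29}. Evaluating: f(1) = -16, f(-1) = -42, f(29) = 24708, f(-29) = -24766; none is 0, so f has no rational root and is therefore irreducible over Q (a cubic with no linear factor over a field is irreducible). For an irreducible cubic, the Galois group is A_3 or S_3 according as the discriminant disc(f) = -4a^3 - 27b^2 = -4·(12)^3 - 27·(-29)^2 = -29619 is or is not a square in Q. Here disc(f) = -29619 is not a perfect square in Q, so the Galois group of f over Q is not contained in A_3 and must be all of S_3. The splitting field has degree |S_3| = 6 over Q, so [K : Q] = 6.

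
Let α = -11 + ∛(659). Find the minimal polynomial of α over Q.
m_α(x) = x^3 + 33x^2 + 363x + 672

Set β = α + 11 = ∛(659), so β^3 = 659. Then (α + 11)^3 - 659 = 0, i.e. α is a root of g(x) = (x + 11)^3 - 659 = x^3 + 33x^2 + 363x + 672. Since g(x) = h(x + 11) where h(x) = x^3 - 659, and h is irreducible over Q (because 659 is not a perfect cube, so h has no rational root, and a monic cubic with no rational root is irreducible), g is also irreducible (irreducibility is preserved under the substitution x → x + 11). Hence m_α(x) = x^3 + 33x^2 + 363x + 672.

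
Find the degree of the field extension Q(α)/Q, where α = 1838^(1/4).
[Q(α):Q] = 4

α is a root of x^4 - 1838. By Eisenstein's criterion at the prime p = 2 (which divides the constant term 1838 but p^2 = 4 does not, since 1838 is squarefree), x^4 - 1838 is irreducible over Q. Hence [Q(α):Q] = 4.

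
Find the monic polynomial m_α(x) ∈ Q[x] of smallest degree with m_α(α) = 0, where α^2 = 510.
m_α(x) = x^2 - 510

α satisfies α^2 - 510 = 0, so x^2 - 510 annihilates α. Since d = 510 is squarefree and ≠ 1, it is not a perfect square in Q, so x^2 - 510 has no rational root and is therefore irreducible over Q (a degree-2 polynomial over a field is irreducible iff it has no root). Hence m_α(x) = x^2 - 510.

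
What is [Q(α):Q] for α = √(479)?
[Q(α):Q] = 2

[Q(α):Q] equals the degree of the minimal polynomial of α. Here α^2 = 479 and x^2 - 479 is irreducible (d = 479 is squarefree, ≠ 1, hence not a square), so deg(m_α) = 2. Thus [Q(α):Q] = 2.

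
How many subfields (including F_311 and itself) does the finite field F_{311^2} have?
F_{311^2} has 2 subfields

The subfields of F_{p^n} are exactly the fields F_{p^d} for d | n (each is the fixed field of the unique index-d subgroup of Gal(F_{p^n}/F_p) ≅ Z/nZ). The divisors of n = 2 are {1, 2}, giving 2 subfields: F_{311^1}, F_{311^2}.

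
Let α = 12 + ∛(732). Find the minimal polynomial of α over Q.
m_α(x) = x^3 - 36x^2 + 432x - 2460

Set β = α - 12 = ∛(732), so β^3 = 732. Then (α - 12)^3 - 732 = 0, i.e. α is a root of g(x) = (x - 12)^3 - 732 = x^3 - 36x^2 + 432x - 2460. Since g(x) = h(x - 12) where h(x) = x^3 - 732, and h is irreducible over Q (because 732 is not a perfect cube, so h has no rational root, and a monic cubic with no rational root is irreducible), g is also irreducible (irreducibility is preserved under the substitution x → x - 12). Hence m_α(x) = x^3 - 36x^2 + 432x - 2460.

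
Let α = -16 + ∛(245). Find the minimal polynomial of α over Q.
m_α(x) = x^3 + 48x^2 + 768x + 3851

Set β = α + 16 = ∛(245), so β^3 = 245. Then (α + 16)^3 - 245 = 0, i.e. α is a root of g(x) = (x + 16)^3 - 245 = x^3 + 48x^2 + 768x + 3851. Since g(x) = h(x + 16) where h(x) = x^3 - 245, and h is irreducible over Q (because 245 is not a perfect cube, so h has no rational root, and a monic cubic with no rational root is irreducible), g is also irreducible (irreducibility is preserved under the substitution x → x + 16). Hence m_α(x) = x^3 + 48x^2 + 768x + 3851.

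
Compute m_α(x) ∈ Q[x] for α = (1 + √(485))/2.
m_α(x) = x^2 - x - 121

From 2α - 1 = √(485), squaring gives (2α - 1)^2 = 485, i.e. 4α^2 - 4α + 1 = 485, so α^2 - α + (1 - 485)/4 = 0. Since 485 ≡ 1 (mod 4), (1 - 485)/4 = -121 ∈ Z. The polynomial x^2 - x - 121 has discriminant 1 - 4·(-121) = 485, which is not a perfect square in Q (d = 485 is squarefree and ≠ 1), so x^2 - x - 121 is irreducible over Q. It is the minimal polynomial of α.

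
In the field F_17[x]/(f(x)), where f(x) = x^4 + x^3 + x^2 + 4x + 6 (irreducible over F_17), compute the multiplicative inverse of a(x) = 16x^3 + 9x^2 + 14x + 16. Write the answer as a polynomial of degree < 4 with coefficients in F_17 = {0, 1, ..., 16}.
a(x)^(-1) ≡ 3x^3 + x^2 + 4x + 9 (mod f(x))

Since f is irreducible over F_17, F_17[x]/(f) is a field and a(x) ≠ 0 has an inverse. Apply the extended Euclidean algorithm to f(x) and a(x) in F_17[x]: f(x) = (16x + 7)·a(x) + (3x^2 + 7x + 13);  a(x) = (11x)·(3x^2 + 7x + 13) + (7x + 16);  (3x^2 + 7x + 13) = (15x + 8)·(7x + 16) + (4). The last nonzero remainder is the constant 4 = gcd(f, a) in F_17. Back-substituting through the division chain expresses 4 = s(x)·a(x) + t(x)·f(x) with s(x) ≡ 12x^3 + 4x^2 + 16x + 2 (mod f), so (12x^3 + 4x^2 + 16x + 2)·a(x) ≡ 4 (mod f). Multiplying by 4^(-1) ≡ 13 in F_17 gives a(x)^(-1) ≡ 13·(12x^3 + 4x^2 + 16x + 2) ≡ 3x^3 + x^2 + 4x + 9 (mod f). Check: (16x^3 + 9x^2 + 14x + 16)·(3x^3 + x^2 + 4x + 9) = 14x^6 + 9x^5 + 13x^4 + 4x^3 + 3x + 8 ≡ 1 (mod x^4 + x^3 + x^2 + 4x + 6).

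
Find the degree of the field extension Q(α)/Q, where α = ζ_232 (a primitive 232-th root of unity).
[Q(α):Q] = 112

The minimal polynomial of ζ_232 over Q is the 232-th cyclotomic polynomial Φ_232(x), which is irreducible over Q and has degree φ(232) = 112. Hence [Q(α):Q] = φ(232) = 112.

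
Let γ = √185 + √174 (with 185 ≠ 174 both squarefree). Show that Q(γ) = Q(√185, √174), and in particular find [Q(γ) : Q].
[Q(γ) : Q] = 4 (equivalently, Q(γ) = Q(√185, √174))

Obviously Q(γ) ⊆ Q(√185, √174), and [Q(√185, √174):Q] = 4 (since 185, 174 are distinct squarefree integers > 1 with 32190 not a perfect square). To show equality we compute the minimal polynomial of γ. From γ = √185 + √174: γ^2 = 185 + 2√(32190) + 174 = 359 + 2√(32190), so γ^2 - 359 = 2√(32190); squaring, (γ^2 - 359)^2 = 4·32190, i.e. γ^4 - 718γ^2 + 128881 - 128760 = 0, i.e. γ^4 - 718γ^2 + 121 = 0. So γ is a root of x^4 - 718x^2 + 121. This polynomial is irreducible over Q: it has no rational root (each ±√185 ± √174 is irrational), and any factorization into two quadratics over Q would force √(32190) ∈ Q (pairing opposite roots) or √185, √174 ∈ Q (other pairings), all impossible. Hence [Q(γ):Q] = 4 = [Q(√185, √174):Q], so Q(γ) = Q(√185, √174).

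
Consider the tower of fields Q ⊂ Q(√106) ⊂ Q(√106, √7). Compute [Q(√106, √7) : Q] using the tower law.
[Q(√106, √7) : Q] = 4

[Q(√106):Q] = 2 (min poly x^2 - 106, irreducible since 106 is squarefree > 1). For the top step, suppose √7 ∈ Q(√106), say √7 = c + d√106 with c, d ∈ Q. Squaring: 7 = c^2 + 106d^2 + 2cd√106. Since √106 ∉ Q this forces 2cd = 0. If d = 0 then √7 = c ∈ Q, contradicting 7 squarefree > 1. If c = 0 then 7 = 106d^2, so 106·7 = (106d)^2 is a perfect square in Q — but 106·7 = 742 is not a perfect square (since 106 and 7 are distinct squarefree integers). Contradiction. Hence √7 ∉ Q(√106), so x^2 - 7 stays irreducible over Q(√106) and [Q(√106, √7) : Q(√106)] = 2. By the tower law, [Q(√106, √7) : Q] = 2 · 2 = 4.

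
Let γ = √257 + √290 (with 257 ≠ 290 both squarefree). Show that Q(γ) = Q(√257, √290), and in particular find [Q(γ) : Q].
[Q(γ) : Q] = 4 (equivalently, Q(γ) = Q(√257, √290))

Obviously Q(γ) ⊆ Q(√257, √290), and [Q(√257, √290):Q] = 4 (since 257, 290 are distinct squarefree integers > 1 with 74530 not a perfect square). To show equality we compute the minimal polynomial of γ. From γ = √257 + √290: γ^2 = 257 + 2√(74530) + 290 = 547 + 2√(74530), so γ^2 - 547 = 2√(74530); squaring, (γ^2 - 547)^2 = 4·74530, i.e. γ^4 - 1094γ^2 + 299209 - 298120 = 0, i.e. γ^4 - 1094γ^2 + 1089 = 0. So γ is a root of x^4 - 1094x^2 + 1089. This polynomial is irreducible over Q: it has no rational root (each ±√257 ± √290 is irrational), and any factorization into two quadratics over Q would force √(74530) ∈ Q (pairing opposite roots) or √257, √290 ∈ Q (other pairings), all impossible. Hence [Q(γ):Q] = 4 = [Q(√257, √290):Q], so Q(γ) = Q(√257, √290).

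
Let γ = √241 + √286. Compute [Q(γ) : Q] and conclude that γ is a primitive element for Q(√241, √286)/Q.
[Q(γ) : Q] = 4 (equivalently, Q(γ) = Q(√241, √286))

Obviously Q(γ) ⊆ Q(√241, √286), and [Q(√241, √286):Q] = 4 (since 241, 286 are distinct squarefree integers > 1 with 68926 not a perfect square). To show equality we compute the minimal polynomial of γ. From γ = √241 + √286: γ^2 = 241 + 2√(68926) + 286 = 527 + 2√(68926), so γ^2 - 527 = 2√(68926); squaring, (γ^2 - 527)^2 = 4·68926, i.e. γ^4 - 1054γ^2 + 277729 - 275704 = 0, i.e. γ^4 - 1054γ^2 + 2025 = 0. So γ is a root of x^4 - 1054x^2 + 2025. This polynomial is irreducible over Q: it has no rational root (each ±√241 ± √286 is irrational), and any factorization into two quadratics over Q would force √(68926) ∈ Q (pairing opposite roots) or √241, √286 ∈ Q (other pairings), all impossible. Hence [Q(γ):Q] = 4 = [Q(√241, √286):Q], so Q(γ) = Q(√241, √286).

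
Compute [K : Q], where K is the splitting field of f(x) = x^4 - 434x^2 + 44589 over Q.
[K : Q] = 4

Solving the quadratic in x^2: x^2 = (434 ± √(434^2 - 4·44589))/2 = (434 ± √10000)/2 = (434 ± 100)/2, giving x^2 = 167 or x^2 = 267. So f(x) = (x^2 - 167)(x^2 - 267) and the roots of f are ±√167, ±√267. Hence the splitting field is K = Q(√167, √267). Since 167 and 267 are distinct squarefree integers > 1, their product 44589 is not a perfect square, so √267 ∉ Q(√167). By the tower law [K:Q] = [Q(√167,√267):Q(√167)] · [Q(√167):Q] = 2 · 2 = 4.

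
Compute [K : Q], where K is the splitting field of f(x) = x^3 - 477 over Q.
[K : Q] = 6

The roots of x^3 - 477 are ∛477, ω∛477, ω^2∛477 where ω = e^(2πi/3) is a primitive cube root of unity, so K = Q(∛477, ω). Now [Q(∛477):Q] = 3 (since 477 is not a perfect cube, x^3 - 477 is irreducible) and [Q(ω):Q] = 2. Both 2 and 3 divide [K:Q], and [K:Q] ≤ 3·2 = 6, so [K:Q] = 6. (Equivalently: Q(∛477) ⊂ R but ω ∉ R, so [K : Q(∛477)] = 2.)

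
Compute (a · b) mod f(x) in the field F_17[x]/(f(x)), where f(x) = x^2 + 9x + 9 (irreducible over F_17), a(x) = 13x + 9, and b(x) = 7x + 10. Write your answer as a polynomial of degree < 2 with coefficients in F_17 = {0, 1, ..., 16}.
a · b ≡ 3x + 2 (mod f(x))

Multiply in F_17[x]: a(x)·b(x) = (13x + 9)·(7x + 10) = 6x^2 + 6x + 5. This has degree ≥ 2, so divide by f(x) over F_17: 6x^2 + 6x + 5 = (6)·(x^2 + 9x + 9) + (3x + 2). Hence a·b ≡ 3x + 2 (mod f). (F_17[x]/(f) is a field with 17^2 = 289 elements since f is irreducible of degree 2.)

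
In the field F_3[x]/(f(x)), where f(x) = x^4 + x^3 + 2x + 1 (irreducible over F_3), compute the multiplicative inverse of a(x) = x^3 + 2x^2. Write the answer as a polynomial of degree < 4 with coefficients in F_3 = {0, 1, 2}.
a(x)^(-1) ≡ 2x^2 + 2 (mod f(x))

Since f is irreducible over F_3, F_3[x]/(f) is a field and a(x) ≠ 0 has an inverse. Apply the extended Euclidean algorithm to f(x) and a(x) in F_3[x]: f(x) = (x + 2)·a(x) + (2x^2 + 2x + 1);  a(x) = (2x + 2)·(2x^2 + 2x + 1) + (1). The last nonzero remainder is the constant 1 = gcd(f, a) in F_3. Back-substituting through the division chain expresses 1 = s(x)·a(x) + t(x)·f(x) with s(x) ≡ 2x^2 + 2 (mod f), so a(x)^(-1) ≡ s(x) = 2x^2 + 2 (mod f). Check: (x^3 + 2x^2)·(2x^2 + 2) = 2x^5 + x^4 + 2x^3 + x^2 ≡ 1 (mod x^4 + x^3 + 2x + 1).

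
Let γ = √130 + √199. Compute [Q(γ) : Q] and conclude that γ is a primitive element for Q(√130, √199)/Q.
[Q(γ) : Q] = 4 (equivalently, Q(γ) = Q(√130, √199))

Obviously Q(γ) ⊆ Q(√130, √199), and [Q(√130, √199):Q] = 4 (since 130, 199 are distinct squarefree integers > 1 with 25870 not a perfect square). To show equality we compute the minimal polynomial of γ. From γ = √130 + √199: γ^2 = 130 + 2√(25870) + 199 = 329 + 2√(25870), so γ^2 - 329 = 2√(25870); squaring, (γ^2 - 329)^2 = 4·25870, i.e. γ^4 - 658γ^2 + 108241 - 103480 = 0, i.e. γ^4 - 658γ^2 + 4761 = 0. So γ is a root of x^4 - 658x^2 + 4761. This polynomial is irreducible over Q: it has no rational root (each ±√130 ± √199 is irrational), and any factorization into two quadratics over Q would force √(25870) ∈ Q (pairing opposite roots) or √130, √199 ∈ Q (other pairings), all impossible. Hence [Q(γ):Q] = 4 = [Q(√130, √199):Q], so Q(γ) = Q(√130, √199).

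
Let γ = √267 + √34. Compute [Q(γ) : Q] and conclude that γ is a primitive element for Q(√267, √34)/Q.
[Q(γ) : Q] = 4 (equivalently, Q(γ) = Q(√267, √34))

Obviously Q(γ) ⊆ Q(√267, √34), and [Q(√267, √34):Q] = 4 (since 267, 34 are distinct squarefree integers > 1 with 9078 not a perfect square). To show equality we compute the minimal polynomial of γ. From γ = √267 + √34: γ^2 = 267 + 2√(9078) + 34 = 301 + 2√(9078), so γ^2 - 301 = 2√(9078); squaring, (γ^2 - 301)^2 = 4·9078, i.e. γ^4 - 602γ^2 + 90601 - 36312 = 0, i.e. γ^4 - 602γ^2 + 54289 = 0. So γ is a root of x^4 - 602x^2 + 54289. This polynomial is irreducible over Q: it has no rational root (each ±√267 ± √34 is irrational), and any factorization into two quadratics over Q would force √(9078) ∈ Q (pairing opposite roots) or √267, √34 ∈ Q (other pairings), all impossible. Hence [Q(γ):Q] = 4 = [Q(√267, √34):Q], so Q(γ) = Q(√267, √34).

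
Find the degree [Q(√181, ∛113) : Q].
[Q(√181, ∛113) : Q] = 6

Let L = Q(√181, ∛113). Since Q(√181) ⊂ L and [Q(√181):Q] = 2, the tower law gives 2 | [L:Q]. Likewise Q(∛113) ⊂ L with [Q(∛113):Q] = 3 (because 113 is not a perfect cube), so 3 | [L:Q]. As gcd(2,3) = 1, [L:Q] is divisible by 6. Conversely L is generated over Q by √181 and ∛113, so [L:Q] ≤ 2·3 = 6. Therefore [Q(√181, ∛113) : Q] = 6.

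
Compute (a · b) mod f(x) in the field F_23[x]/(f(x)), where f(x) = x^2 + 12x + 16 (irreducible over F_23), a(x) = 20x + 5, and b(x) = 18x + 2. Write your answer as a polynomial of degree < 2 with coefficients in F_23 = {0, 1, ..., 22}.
a · b ≡ 19x (mod f(x))

Multiply in F_23[x]: a(x)·b(x) = (20x + 5)·(18x + 2) = 15x^2 + 15x + 10. This has degree ≥ 2, so divide by f(x) over F_23: 15x^2 + 15x + 10 = (15)·(x^2 + 12x + 16) + (19x). Hence a·b ≡ 19x (mod f). (F_23[x]/(f) is a field with 23^2 = 529 elements since f is irreducible of degree 2.)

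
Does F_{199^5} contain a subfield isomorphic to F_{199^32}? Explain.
No: F_{199^32} is not a subfield of F_{199^5}

F_{p^m} embeds in F_{p^n} iff m | n. Here 32 ∤ 5 (since 5 = 0·32 + 5 with remainder 5 ≠ 0), so F_{199^32} is not a subfield of F_{199^5}. Equivalently: if it were, the tower law would give 32 = [F_{199^32}:F_199] dividing [F_{199^5}:F_199] = 5, contradiction.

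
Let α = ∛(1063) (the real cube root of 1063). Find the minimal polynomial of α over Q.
m_α(x) = x^3 - 1063

α satisfies α^3 = 1063, so x^3 - 1063 annihilates α. By the rational root test, a rational root p/q (in lowest terms) of x^3 - 1063 would satisfy p^3 = 1063 q^3, forcing q = 1 and p^3 = 1063; but 1063 is not a perfect cube, contradiction. A monic cubic over Q with no rational root is irreducible (any nontrivial factorization would include a linear factor). Hence x^3 - 1063 is the minimal polynomial of α, and in particular [Q(α):Q] = 3.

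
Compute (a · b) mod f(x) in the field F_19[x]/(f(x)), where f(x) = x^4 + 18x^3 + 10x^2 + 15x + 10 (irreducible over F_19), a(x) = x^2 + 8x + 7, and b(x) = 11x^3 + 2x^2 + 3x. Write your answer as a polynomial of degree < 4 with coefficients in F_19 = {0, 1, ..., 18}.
a · b ≡ 11x^3 + 3x^2 + 11x + 16 (mod f(x))

Multiply in F_19[x]: a(x)·b(x) = (x^2 + 8x + 7)·(11x^3 + 2x^2 + 3x) = 11x^5 + 14x^4 + x^3 + 2x. This has degree ≥ 4, so divide by f(x) over F_19: 11x^5 + 14x^4 + x^3 + 2x = (11x + 6)·(x^4 + 18x^3 + 10x^2 + 15x + 10) + (11x^3 + 3x^2 + 11x + 16). Hence a·b ≡ 11x^3 + 3x^2 + 11x + 16 (mod f). (F_19[x]/(f) is a field with 19^4 = 130321 elements since f is irreducible of degree 4.)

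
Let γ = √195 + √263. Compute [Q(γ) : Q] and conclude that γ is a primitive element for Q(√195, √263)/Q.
[Q(γ) : Q] = 4 (equivalently, Q(γ) = Q(√195, √263))

Obviously Q(γ) ⊆ Q(√195, √263), and [Q(√195, √263):Q] = 4 (since 195, 263 are distinct squarefree integers > 1 with 51285 not a perfect square). To show equality we compute the minimal polynomial of γ. From γ = √195 + √263: γ^2 = 195 + 2√(51285) + 263 = 458 + 2√(51285), so γ^2 - 458 = 2√(51285); squaring, (γ^2 - 458)^2 = 4·51285, i.e. γ^4 - 916γ^2 + 209764 - 205140 = 0, i.e. γ^4 - 916γ^2 + 4624 = 0. So γ is a root of x^4 - 916x^2 + 4624. This polynomial is irreducible over Q: it has no rational root (each ±√195 ± √263 is irrational), and any factorization into two quadratics over Q would force √(51285) ∈ Q (pairing opposite roots) or √195, √263 ∈ Q (other pairings), all impossible. Hence [Q(γ):Q] = 4 = [Q(√195, √263):Q], so Q(γ) = Q(√195, √263).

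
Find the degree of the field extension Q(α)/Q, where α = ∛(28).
[Q(α):Q] = 3

The minimal polynomial of α is x^3 - 28, irreducible over Q since 28 is not a perfect cube (so x^3 - 28 has no rational root). Hence [Q(α):Q] = deg(m_α) = 3.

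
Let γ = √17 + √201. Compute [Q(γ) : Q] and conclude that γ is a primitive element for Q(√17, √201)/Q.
[Q(γ) : Q] = 4 (equivalently, Q(γ) = Q(√17, √201))

Obviously Q(γ) ⊆ Q(√17, √201), and [Q(√17, √201):Q] = 4 (since 17, 201 are distinct squarefree integers > 1 with 3417 not a perfect square). To show equality we compute the minimal polynomial of γ. From γ = √17 + √201: γ^2 = 17 + 2√(3417) + 201 = 218 + 2√(3417), so γ^2 - 218 = 2√(3417); squaring, (γ^2 - 218)^2 = 4·3417, i.e. γ^4 - 436γ^2 + 47524 - 13668 = 0, i.e. γ^4 - 436γ^2 + 33856 = 0. So γ is a root of x^4 - 436x^2 + 33856. This polynomial is irreducible over Q: it has no rational root (each ±√17 ± √201 is irrational), and any factorization into two quadratics over Q would force √(3417) ∈ Q (pairing opposite roots) or √17, √201 ∈ Q (other pairings), all impossible. Hence [Q(γ):Q] = 4 = [Q(√17, √201):Q], so Q(γ) = Q(√17, √201).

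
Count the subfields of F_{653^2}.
F_{653^2} has 2 subfields

The subfields of F_{p^n} are exactly the fields F_{p^d} for d | n (each is the fixed field of the unique index-d subgroup of Gal(F_{p^n}/F_p) ≅ Z/nZ). The divisors of n = 2 are {1, 2}, giving 2 subfields: F_{653^1}, F_{653^2}.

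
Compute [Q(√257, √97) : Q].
[Q(√257, √97) : Q] = 4

[Q(√257):Q] = 2 (min poly x^2 - 257, irreducible since 257 is squarefree > 1). For the top step, suppose √97 ∈ Q(√257), say √97 = c + d√257 with c, d ∈ Q. Squaring: 97 = c^2 + 257d^2 + 2cd√257. Since √257 ∉ Q this forces 2cd = 0. If d = 0 then √97 = c ∈ Q, contradicting 97 squarefree > 1. If c = 0 then 97 = 257d^2, so 257·97 = (257d)^2 is a perfect square in Q — but 257·97 = 24929 is not a perfect square (since 257 and 97 are distinct squarefree integers). Contradiction. Hence √97 ∉ Q(√257), so x^2 - 97 stays irreducible over Q(√257) and [Q(√257, √97) : Q(√257)] = 2. By the tower law, [Q(√257, √97) : Q] = 2 · 2 = 4.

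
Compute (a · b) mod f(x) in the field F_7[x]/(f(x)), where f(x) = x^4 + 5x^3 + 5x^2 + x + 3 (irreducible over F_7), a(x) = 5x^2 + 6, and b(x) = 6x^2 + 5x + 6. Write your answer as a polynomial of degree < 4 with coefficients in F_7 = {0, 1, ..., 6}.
a · b ≡ x^3 + 2 (mod f(x))

Multiply in F_7[x]: a(x)·b(x) = (5x^2 + 6)·(6x^2 + 5x + 6) = 2x^4 + 4x^3 + 3x^2 + 2x + 1. This has degree ≥ 4, so divide by f(x) over F_7: 2x^4 + 4x^3 + 3x^2 + 2x + 1 = (2)·(x^4 + 5x^3 + 5x^2 + x + 3) + (x^3 + 2). Hence a·b ≡ x^3 + 2 (mod f). (F_7[x]/(f) is a field with 7^4 = 2401 elements since f is irreducible of degree 4.)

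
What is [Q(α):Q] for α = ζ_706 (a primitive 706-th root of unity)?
[Q(α):Q] = 352

The minimal polynomial of ζ_706 over Q is the 706-th cyclotomic polynomial Φ_706(x), which is irreducible over Q and has degree φ(706) = 352. Hence [Q(α):Q] = φ(706) = 352.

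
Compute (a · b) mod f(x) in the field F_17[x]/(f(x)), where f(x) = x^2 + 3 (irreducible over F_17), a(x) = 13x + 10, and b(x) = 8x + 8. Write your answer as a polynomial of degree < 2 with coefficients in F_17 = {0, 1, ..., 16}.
a · b ≡ 14x + 6 (mod f(x))

Multiply in F_17[x]: a(x)·b(x) = (13x + 10)·(8x + 8) = 2x^2 + 14x + 12. This has degree ≥ 2, so divide by f(x) over F_17: 2x^2 + 14x + 12 = (2)·(x^2 + 3) + (14x + 6). Hence a·b ≡ 14x + 6 (mod f). (F_17[x]/(f) is a field with 17^2 = 289 elements since f is irreducible of degree 2.)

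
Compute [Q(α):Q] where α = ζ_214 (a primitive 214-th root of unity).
[Q(α):Q] = 106

The minimal polynomial of ζ_214 over Q is the 214-th cyclotomic polynomial Φ_214(x), which is irreducible over Q and has degree φ(214) = 106. Hence [Q(α):Q] = φ(214) = 106.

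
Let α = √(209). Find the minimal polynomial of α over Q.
m_α(x) = x^2 - 209

α satisfies α^2 - 209 = 0, so x^2 - 209 annihilates α. Since d = 209 is squarefree and ≠ 1, it is not a perfect square in Q, so x^2 - 209 has no rational root and is therefore irreducible over Q (a degree-2 polynomial over a field is irreducible iff it has no root). Hence m_α(x) = x^2 - 209.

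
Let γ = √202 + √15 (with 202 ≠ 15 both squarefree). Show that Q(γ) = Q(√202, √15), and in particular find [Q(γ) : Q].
[Q(γ) : Q] = 4 (equivalently, Q(γ) = Q(√202, √15))

Obviously Q(γ) ⊆ Q(√202, √15), and [Q(√202, √15):Q] = 4 (since 202, 15 are distinct squarefree integers > 1 with 3030 not a perfect square). To show equality we compute the minimal polynomial of γ. From γ = √202 + √15: γ^2 = 202 + 2√(3030) + 15 = 217 + 2√(3030), so γ^2 - 217 = 2√(3030); squaring, (γ^2 - 217)^2 = 4·3030, i.e. γ^4 - 434γ^2 + 47089 - 12120 = 0, i.e. γ^4 - 434γ^2 + 34969 = 0. So γ is a root of x^4 - 434x^2 + 34969. This polynomial is irreducible over Q: it has no rational root (each ±√202 ± √15 is irrational), and any factorization into two quadratics over Q would force √(3030) ∈ Q (pairing opposite roots) or √202, √15 ∈ Q (other pairings), all impossible. Hence [Q(γ):Q] = 4 = [Q(√202, √15):Q], so Q(γ) = Q(√202, √15).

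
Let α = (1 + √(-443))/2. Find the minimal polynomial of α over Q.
m_α(x) = x^2 - x + 111

From 2α - 1 = √(-443), squaring gives (2α - 1)^2 = -443, i.e. 4α^2 - 4α + 1 = -443, so α^2 - α + (1 + 443)/4 = 0. Since -443 ≡ 1 (mod 4), (1 + 443)/4 = 111 ∈ Z. The polynomial x^2 - x + 111 has discriminant 1 - 4·(111) = -443, which is not a perfect square in Q (d = -443 is squarefree and ≠ 1), so x^2 - x + 111 is irreducible over Q. It is the minimal polynomial of α.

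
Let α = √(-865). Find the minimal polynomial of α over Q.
m_α(x) = x^2 + 865

α satisfies α^2 + 865 = 0, so x^2 + 865 annihilates α. Since d = -865 is squarefree and ≠ 1, it is not a perfect square in Q, so x^2 + 865 has no rational root and is therefore irreducible over Q (a degree-2 polynomial over a field is irreducible iff it has no root). Hence m_α(x) = x^2 + 865.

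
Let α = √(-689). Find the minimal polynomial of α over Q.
m_α(x) = x^2 + 689

α satisfies α^2 + 689 = 0, so x^2 + 689 annihilates α. Since d = -689 is squarefree and ≠ 1, it is not a perfect square in Q, so x^2 + 689 has no rational root and is therefore irreducible over Q (a degree-2 polynomial over a field is irreducible iff it has no root). Hence m_α(x) = x^2 + 689.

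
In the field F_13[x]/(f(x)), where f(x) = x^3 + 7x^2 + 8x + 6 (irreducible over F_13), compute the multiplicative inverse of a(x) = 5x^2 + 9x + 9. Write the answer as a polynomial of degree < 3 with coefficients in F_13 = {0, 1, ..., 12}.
a(x)^(-1) ≡ 8x^2 + 8x + 8 (mod f(x))

Since f is irreducible over F_13, F_13[x]/(f) is a field and a(x) ≠ 0 has an inverse. Apply the extended Euclidean algorithm to f(x) and a(x) in F_13[x]: f(x) = (8x)·a(x) + (x + 6);  a(x) = (5x + 5)·(x + 6) + (5). The last nonzero remainder is the constant 5 = gcd(f, a) in F_13. Back-substituting through the division chain expresses 5 = s(x)·a(x) + t(x)·f(x) with s(x) ≡ x^2 + x + 1 (mod f), so (x^2 + x + 1)·a(x) ≡ 5 (mod f). Multiplying by 5^(-1) ≡ 8 in F_13 gives a(x)^(-1) ≡ 8·(x^2 + x + 1) ≡ 8x^2 + 8x + 8 (mod f). Check: (5x^2 + 9x + 9)·(8x^2 + 8x + 8) = x^4 + 8x^3 + 2x^2 + x + 7 ≡ 1 (mod x^3 + 7x^2 + 8x + 6).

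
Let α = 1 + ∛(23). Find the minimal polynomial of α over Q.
m_α(x) = x^3 - 3x^2 + 3x - 24

Set β = α - 1 = ∛(23), so β^3 = 23. Then (α - 1)^3 - 23 = 0, i.e. α is a root of g(x) = (x - 1)^3 - 23 = x^3 - 3x^2 + 3x - 24. Since g(x) = h(x - 1) where h(x) = x^3 - 23, and h is irreducible over Q (because 23 is not a perfect cube, so h has no rational root, and a monic cubic with no rational root is irreducible), g is also irreducible (irreducibility is preserved under the substitution x → x - 1). Hence m_α(x) = x^3 - 3x^2 + 3x - 24.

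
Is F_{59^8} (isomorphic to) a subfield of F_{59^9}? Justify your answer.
No: F_{59^8} is not a subfield of F_{59^9}

F_{p^m} embeds in F_{p^n} iff m | n. Here 8 ∤ 9 (since 9 = 1·8 + 1 with remainder 1 ≠ 0), so F_{59^8} is not a subfield of F_{59^9}. Equivalently: if it were, the tower law would give 8 = [F_{59^8}:F_59] dividing [F_{59^9}:F_59] = 9, contradiction.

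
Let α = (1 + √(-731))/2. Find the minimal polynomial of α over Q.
m_α(x) = x^2 - x + 183

From 2α - 1 = √(-731), squaring gives (2α - 1)^2 = -731, i.e. 4α^2 - 4α + 1 = -731, so α^2 - α + (1 + 731)/4 = 0. Since -731 ≡ 1 (mod 4), (1 + 731)/4 = 183 ∈ Z. The polynomial x^2 - x + 183 has discriminant 1 - 4·(183) = -731, which is not a perfect square in Q (d = -731 is squarefree and ≠ 1), so x^2 - x + 183 is irreducible over Q. It is the minimal polynomial of α.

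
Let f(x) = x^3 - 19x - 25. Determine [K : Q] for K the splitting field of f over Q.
[K : Q] = 6

By the rational root test, any rational root of the monic integer polynomial f(x) = x^3 - 19x - 25 must be an integer dividing the constant term -25, i.e. one of ±{1, 5, 25}. Evaluating: f(1) = -43, f(-1) = -7, f(5) = 5, f(-5) = -55, f(25) = 15125, f(-25) = -15175; none is 0, so f has no rational root and is therefore irreducible over Q (a cubic with no linear factor over a field is irreducible). For an irreducible cubic, the Galois group is A_3 or S_3 according as the discriminant disc(f) = -4a^3 - 27b^2 = -4·(-19)^3 - 27·(-25)^2 = 10561 is or is not a square in Q. Here disc(f) = 10561 is not a perfect square in Q, so the Galois group of f over Q is not contained in A_3 and must be all of S_3. The splitting field has degree |S_3| = 6 over Q, so [K : Q] = 6.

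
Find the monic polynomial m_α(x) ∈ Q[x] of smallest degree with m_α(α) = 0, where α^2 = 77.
m_α(x) = x^2 - 77

α satisfies α^2 - 77 = 0, so x^2 - 77 annihilates α. Since d = 77 is squarefree and ≠ 1, it is not a perfect square in Q, so x^2 - 77 has no rational root and is therefore irreducible over Q (a degree-2 polynomial over a field is irreducible iff it has no root). Hence m_α(x) = x^2 - 77.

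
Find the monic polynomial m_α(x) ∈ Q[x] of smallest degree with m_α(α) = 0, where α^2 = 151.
m_α(x) = x^2 - 151

α satisfies α^2 - 151 = 0, so x^2 - 151 annihilates α. Since d = 151 is squarefree and ≠ 1, it is not a perfect square in Q, so x^2 - 151 has no rational root and is therefore irreducible over Q (a degree-2 polynomial over a field is irreducible iff it has no root). Hence m_α(x) = x^2 - 151.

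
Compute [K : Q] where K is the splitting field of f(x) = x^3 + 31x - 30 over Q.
[K : Q] = 6

By the rational root test, any rational root of the monic integer polynomial f(x) = x^3 + 31x - 30 must be an integer dividing the constant term -30, i.e. one of ±{1, 2, 3, 5, 6, 10, 15, 30}. Evaluating: f(1) = 2, f(-1) = -62, f(2) = 40, f(-2) = -100, f(3) = 90, f(-3) = -150, f(5) = 250, f(-5) = -310, f(6) = 372, f(-6) = -432, f(10) = 1280, f(-10) = -1340, f(15) = 3810, f(-15) = -3870, f(30) = 27900, f(-30) = -27960; none is 0, so f has no rational root and is therefore irreducible over Q (a cubic with no linear factor over a field is irreducible). For an irreducible cubic, the Galois group is A_3 or S_3 according as the discriminant disc(f) = -4a^3 - 27b^2 = -4·(31)^3 - 27·(-30)^2 = -143464 is or is not a square in Q. Here disc(f) = -143464 is not a perfect square in Q, so the Galois group of f over Q is not contained in A_3 and must be all of S_3. The splitting field has degree |S_3| = 6 over Q, so [K : Q] = 6.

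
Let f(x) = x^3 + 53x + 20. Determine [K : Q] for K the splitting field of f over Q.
[K : Q] = 6

By the rational root test, any rational root of the monic integer polynomial f(x) = x^3 + 53x + 20 must be an integer dividing the constant term 20, i.e. one of ±{1, 2, 4, 5, 10, 20}. Evaluating: f(1) = 74, f(-1) = -34, f(2) = 134, f(-2) = -94, f(4) = 296, f(-4) = -256, f(5) = 410, f(-5) = -370, f(10) = 1550, f(-10) = -1510, f(20) = 9080, f(-20) = -9040; none is 0, so f has no rational root and is therefore irreducible over Q (a cubic with no linear factor over a field is irreducible). For an irreducible cubic, the Galois group is A_3 or S_3 according as the discriminant disc(f) = -4a^3 - 27b^2 = -4·(53)^3 - 27·(20)^2 = -606308 is or is not a square in Q. Here disc(f) = -606308 is not a perfect square in Q, so the Galois group of f over Q is not contained in A_3 and must be all of S_3. The splitting field has degree |S_3| = 6 over Q, so [K : Q] = 6.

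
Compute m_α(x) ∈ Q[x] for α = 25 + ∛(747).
m_α(x) = x^3 - 75x^2 + 1875x - 16372

Set β = α - 25 = ∛(747), so β^3 = 747. Then (α - 25)^3 - 747 = 0, i.e. α is a root of g(x) = (x - 25)^3 - 747 = x^3 - 75x^2 + 1875x - 16372. Since g(x) = h(x - 25) where h(x) = x^3 - 747, and h is irreducible over Q (because 747 is not a perfect cube, so h has no rational root, and a monic cubic with no rational root is irreducible), g is also irreducible (irreducibility is preserved under the substitution x → x - 25). Hence m_α(x) = x^3 - 75x^2 + 1875x - 16372.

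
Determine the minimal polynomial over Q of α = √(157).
m_α(x) = x^2 - 157

α satisfies α^2 - 157 = 0, so x^2 - 157 annihilates α. Since d = 157 is squarefree and ≠ 1, it is not a perfect square in Q, so x^2 - 157 has no rational root and is therefore irreducible over Q (a degree-2 polynomial over a field is irreducible iff it has no root). Hence m_α(x) = x^2 - 157.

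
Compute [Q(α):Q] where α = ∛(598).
[Q(α):Q] = 3

The minimal polynomial of α is x^3 - 598, irreducible over Q since 598 is not a perfect cube (so x^3 - 598 has no rational root). Hence [Q(α):Q] = deg(m_α) = 3.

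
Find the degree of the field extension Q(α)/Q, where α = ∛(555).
[Q(α):Q] = 3

The minimal polynomial of α is x^3 - 555, irreducible over Q since 555 is not a perfect cube (so x^3 - 555 has no rational root). Hence [Q(α):Q] = deg(m_α) = 3.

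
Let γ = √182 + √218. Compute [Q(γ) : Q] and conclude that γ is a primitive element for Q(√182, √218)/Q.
[Q(γ) : Q] = 4 (equivalently, Q(γ) = Q(√182, √218))

Obviously Q(γ) ⊆ Q(√182, √218), and [Q(√182, √218):Q] = 4 (since 182, 218 are distinct squarefree integers > 1 with 39676 not a perfect square). To show equality we compute the minimal polynomial of γ. From γ = √182 + √218: γ^2 = 182 + 2√(39676) + 218 = 400 + 2√(39676), so γ^2 - 400 = 2√(39676); squaring, (γ^2 - 400)^2 = 4·39676, i.e. γ^4 - 800γ^2 + 160000 - 158704 = 0, i.e. γ^4 - 800γ^2 + 1296 = 0. So γ is a root of x^4 - 800x^2 + 1296. This polynomial is irreducible over Q: it has no rational root (each ±√182 ± √218 is irrational), and any factorization into two quadratics over Q would force √(39676) ∈ Q (pairing opposite roots) or √182, √218 ∈ Q (other pairings), all impossible. Hence [Q(γ):Q] = 4 = [Q(√182, √218):Q], so Q(γ) = Q(√182, √218).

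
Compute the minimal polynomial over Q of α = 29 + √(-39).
m_α(x) = x^2 - 58x + 880

From α - 29 = √(-39), squaring gives (α - 29)^2 = -39, i.e. α^2 - 58α + 841 = -39, so α^2 - 58α + 880 = 0. The discriminant of x^2 - 58x + 880 is (-58)^2 - 4·(880) = 3364 - 3520 = -156, and 4·(-39) is not a perfect square in Q since -39 is squarefree and ≠ 1. Hence x^2 - 58x + 880 is irreducible over Q and is the minimal polynomial of α.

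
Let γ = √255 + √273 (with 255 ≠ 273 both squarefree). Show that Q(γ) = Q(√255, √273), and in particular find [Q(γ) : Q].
[Q(γ) : Q] = 4 (equivalently, Q(γ) = Q(√255, √273))

Obviously Q(γ) ⊆ Q(√255, √273), and [Q(√255, √273):Q] = 4 (since 255, 273 are distinct squarefree integers > 1 with 69615 not a perfect square). To show equality we compute the minimal polynomial of γ. From γ = √255 + √273: γ^2 = 255 + 2√(69615) + 273 = 528 + 2√(69615), so γ^2 - 528 = 2√(69615); squaring, (γ^2 - 528)^2 = 4·69615, i.e. γ^4 - 1056γ^2 + 278784 - 278460 = 0, i.e. γ^4 - 1056γ^2 + 324 = 0. So γ is a root of x^4 - 1056x^2 + 324. This polynomial is irreducible over Q: it has no rational root (each ±√255 ± √273 is irrational), and any factorization into two quadratics over Q would force √(69615) ∈ Q (pairing opposite roots) or √255, √273 ∈ Q (other pairings), all impossible. Hence [Q(γ):Q] = 4 = [Q(√255, √273):Q], so Q(γ) = Q(√255, √273).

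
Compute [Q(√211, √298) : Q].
[Q(√211, √298) : Q] = 4

[Q(√211):Q] = 2 (min poly x^2 - 211, irreducible since 211 is squarefree > 1). For the top step, suppose √298 ∈ Q(√211), say √298 = c + d√211 with c, d ∈ Q. Squaring: 298 = c^2 + 211d^2 + 2cd√211. Since √211 ∉ Q this forces 2cd = 0. If d = 0 then √298 = c ∈ Q, contradicting 298 squarefree > 1. If c = 0 then 298 = 211d^2, so 211·298 = (211d)^2 is a perfect square in Q — but 211·298 = 62878 is not a perfect square (since 211 and 298 are distinct squarefree integers). Contradiction. Hence √298 ∉ Q(√211), so x^2 - 298 stays irreducible over Q(√211) and [Q(√211, √298) : Q(√211)] = 2. By the tower law, [Q(√211, √298) : Q] = 2 · 2 = 4.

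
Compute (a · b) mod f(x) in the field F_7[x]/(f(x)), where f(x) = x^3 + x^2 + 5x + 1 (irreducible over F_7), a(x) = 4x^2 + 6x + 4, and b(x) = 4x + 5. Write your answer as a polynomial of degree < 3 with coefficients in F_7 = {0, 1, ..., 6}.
a · b ≡ x + 4 (mod f(x))

Multiply in F_7[x]: a(x)·b(x) = (4x^2 + 6x + 4)·(4x + 5) = 2x^3 + 2x^2 + 4x + 6. This has degree ≥ 3, so divide by f(x) over F_7: 2x^3 + 2x^2 + 4x + 6 = (2)·(x^3 + x^2 + 5x + 1) + (x + 4). Hence a·b ≡ x + 4 (mod f). (F_7[x]/(f) is a field with 7^3 = 343 elements since f is irreducible of degree 3.)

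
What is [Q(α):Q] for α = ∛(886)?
[Q(α):Q] = 3

The minimal polynomial of α is x^3 - 886, irreducible over Q since 886 is not a perfect cube (so x^3 - 886 has no rational root). Hence [Q(α):Q] = deg(m_α) = 3.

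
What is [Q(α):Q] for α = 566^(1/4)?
[Q(α):Q] = 4

α is a root of x^4 - 566. By Eisenstein's criterion at the prime p = 2 (which divides the constant term 566 but p^2 = 4 does not, since 566 is squarefree), x^4 - 566 is irreducible over Q. Hence [Q(α):Q] = 4.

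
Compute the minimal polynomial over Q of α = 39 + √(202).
m_α(x) = x^2 - 78x + 1319

From α - 39 = √(202), squaring gives (α - 39)^2 = 202, i.e. α^2 - 78α + 1521 = 202, so α^2 - 78α + 1319 = 0. The discriminant of x^2 - 78x + 1319 is (-78)^2 - 4·(1319) = 6084 - 5276 = 808, and 4·(202) is not a perfect square in Q since 202 is squarefree and ≠ 1. Hence x^2 - 78x + 1319 is irreducible over Q and is the minimal polynomial of α.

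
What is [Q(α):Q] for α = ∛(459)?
[Q(α):Q] = 3

The minimal polynomial of α is x^3 - 459, irreducible over Q since 459 is not a perfect cube (so x^3 - 459 has no rational root). Hence [Q(α):Q] = deg(m_α) = 3.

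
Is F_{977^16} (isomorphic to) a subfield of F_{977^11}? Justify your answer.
No: F_{977^16} is not a subfield of F_{977^11}

F_{p^m} embeds in F_{p^n} iff m | n. Here 16 ∤ 11 (since 11 = 0·16 + 11 with remainder 11 ≠ 0), so F_{977^16} is not a subfield of F_{977^11}. Equivalently: if it were, the tower law would give 16 = [F_{977^16}:F_977] dividing [F_{977^11}:F_977] = 11, contradiction.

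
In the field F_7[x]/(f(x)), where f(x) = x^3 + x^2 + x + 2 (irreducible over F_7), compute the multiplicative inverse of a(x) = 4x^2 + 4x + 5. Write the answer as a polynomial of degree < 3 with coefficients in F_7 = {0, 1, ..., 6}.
a(x)^(-1) ≡ 4x^2 + x + 6 (mod f(x))

Since f is irreducible over F_7, F_7[x]/(f) is a field and a(x) ≠ 0 has an inverse. Apply the extended Euclidean algorithm to f(x) and a(x) in F_7[x]: f(x) = (2x)·a(x) + (5x + 2);  a(x) = (5x + 3)·(5x + 2) + (6). The last nonzero remainder is the constant 6 = gcd(f, a) in F_7. Back-substituting through the division chain expresses 6 = s(x)·a(x) + t(x)·f(x) with s(x) ≡ 3x^2 + 6x + 1 (mod f), so (3x^2 + 6x + 1)·a(x) ≡ 6 (mod f). Multiplying by 6^(-1) ≡ 6 in F_7 gives a(x)^(-1) ≡ 6·(3x^2 + 6x + 1) ≡ 4x^2 + x + 6 (mod f). Check: (4x^2 + 4x + 5)·(4x^2 + x + 6) = 2x^4 + 6x^3 + 6x^2 + x + 2 ≡ 1 (mod x^3 + x^2 + x + 2).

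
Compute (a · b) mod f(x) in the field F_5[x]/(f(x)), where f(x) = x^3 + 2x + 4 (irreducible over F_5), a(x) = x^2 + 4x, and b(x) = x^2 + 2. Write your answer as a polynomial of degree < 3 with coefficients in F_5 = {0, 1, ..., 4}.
a · b ≡ x + 4 (mod f(x))

Multiply in F_5[x]: a(x)·b(x) = (x^2 + 4x)·(x^2 + 2) = x^4 + 4x^3 + 2x^2 + 3x. This has degree ≥ 3, so divide by f(x) over F_5: x^4 + 4x^3 + 2x^2 + 3x = (x + 4)·(x^3 + 2x + 4) + (x + 4). Hence a·b ≡ x + 4 (mod f). (F_5[x]/(f) is a field with 5^3 = 125 elements since f is irreducible of degree 3.)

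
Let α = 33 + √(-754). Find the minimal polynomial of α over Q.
m_α(x) = x^2 - 66x + 1843

From α - 33 = √(-754), squaring gives (α - 33)^2 = -754, i.e. α^2 - 66α + 1089 = -754, so α^2 - 66α + 1843 = 0. The discriminant of x^2 - 66x + 1843 is (-66)^2 - 4·(1843) = 4356 - 7372 = -3016, and 4·(-754) is not a perfect square in Q since -754 is squarefree and ≠ 1. Hence x^2 - 66x + 1843 is irreducible over Q and is the minimal polynomial of α.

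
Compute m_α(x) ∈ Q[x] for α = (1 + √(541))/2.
m_α(x) = x^2 - x - 135

From 2α - 1 = √(541), squaring gives (2α - 1)^2 = 541, i.e. 4α^2 - 4α + 1 = 541, so α^2 - α + (1 - 541)/4 = 0. Since 541 ≡ 1 (mod 4), (1 - 541)/4 = -135 ∈ Z. The polynomial x^2 - x - 135 has discriminant 1 - 4·(-135) = 541, which is not a perfect square in Q (d = 541 is squarefree and ≠ 1), so x^2 - x - 135 is irreducible over Q. It is the minimal polynomial of α.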